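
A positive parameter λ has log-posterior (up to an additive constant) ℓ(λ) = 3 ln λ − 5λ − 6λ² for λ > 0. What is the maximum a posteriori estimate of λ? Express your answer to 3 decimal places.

λ̂_MAP = 0.333

ℓ'(λ) = 3/λ − 5 − 12λ. Setting this to zero and multiplying by λ: 12λ² + 5λ − 3 = 0.
λ = (−5 + √(5² + 4·12·3)) / (2·12) = (−5 + √169) / 24 = (−5 + 13)/24 = 1/3.
ℓ''(λ) = −3/λ² − 12 < 0, confirming a maximum.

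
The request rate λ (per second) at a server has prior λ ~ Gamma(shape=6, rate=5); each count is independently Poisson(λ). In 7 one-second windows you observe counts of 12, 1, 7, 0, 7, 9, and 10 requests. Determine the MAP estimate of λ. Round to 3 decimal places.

λ̂_MAP = 4.250

Σxᵢ = 12+1+7+0+7+9+10 = 46, with n = 7.
Posterior ∝ λ^5e^(−5λ) · λ^46e^(−7λ) = λ^51e^(−12λ), i.e. Gamma(shape=52, rate=12).
The mode of a Gamma(a, b) with a ≥ 1 (shape–rate) is (a−1)/b = 51/12 ≈ 4.250.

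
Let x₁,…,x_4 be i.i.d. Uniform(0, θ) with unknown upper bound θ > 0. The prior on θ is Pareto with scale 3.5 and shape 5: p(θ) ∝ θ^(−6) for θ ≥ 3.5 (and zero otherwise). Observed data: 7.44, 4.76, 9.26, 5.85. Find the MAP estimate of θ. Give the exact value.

The Uniform(0, θ) likelihood is θ^(−n) for θ ≥ max(xᵢ), zero otherwise. Here max(xᵢ) = 9.26.
Posterior ∝ θ^(−6) · θ^(−4) = θ^(−10) on θ ≥ max(3.5, 9.26) = 9.26.
This density is strictly decreasing in θ, so the posterior mode lies at the lower boundary of the support.

θ̂_MAP = 9.26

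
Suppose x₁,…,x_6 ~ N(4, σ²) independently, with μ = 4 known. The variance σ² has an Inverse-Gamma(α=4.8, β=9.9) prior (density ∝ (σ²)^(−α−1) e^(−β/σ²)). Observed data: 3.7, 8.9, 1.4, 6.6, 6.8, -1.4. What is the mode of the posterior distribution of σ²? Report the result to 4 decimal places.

Sum of squared deviations about the known mean: SS = (3.7−4)² + (8.9−4)² + (1.4−4)² + (6.6−4)² + (6.8−4)² + (-1.4−4)² = 74.62.
The Normal likelihood contributes (σ²)^(−n/2) exp(−SS/(2σ²)), so the posterior is Inverse-Gamma(α + n/2, β + SS/2) = Inverse-Gamma(7.8, 47.21).
The mode of Inverse-Gamma(a, b) is b/(a+1) = 47.21/8.8 ≈ 5.3648.

σ̂²_MAP = 5.3648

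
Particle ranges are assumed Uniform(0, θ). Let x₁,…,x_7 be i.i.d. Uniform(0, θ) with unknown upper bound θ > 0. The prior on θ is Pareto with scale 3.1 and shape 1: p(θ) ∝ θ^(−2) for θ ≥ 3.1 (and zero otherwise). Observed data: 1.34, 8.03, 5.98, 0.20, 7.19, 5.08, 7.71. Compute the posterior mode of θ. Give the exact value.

The Uniform(0, θ) likelihood is θ^(−n) for θ ≥ max(xᵢ), zero otherwise. Here max(xᵢ) = 8.03.
Posterior ∝ θ^(−2) · θ^(−7) = θ^(−9) on θ ≥ max(3.1, 8.03) = 8.03.
This density is strictly decreasing in θ, so the posterior mode lies at the lower boundary of the support.

θ̂_MAP = 8.03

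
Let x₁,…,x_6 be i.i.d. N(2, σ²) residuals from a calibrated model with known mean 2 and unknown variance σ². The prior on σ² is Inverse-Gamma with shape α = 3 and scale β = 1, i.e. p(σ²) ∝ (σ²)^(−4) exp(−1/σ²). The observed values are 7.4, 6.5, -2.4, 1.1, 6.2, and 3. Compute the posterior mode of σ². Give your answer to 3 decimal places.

Sum of squared deviations about the known mean: SS = (7.4−2)² + (6.5−2)² + (-2.4−2)² + (1.1−2)² + (6.2−2)² + (3−2)² = 88.22.
The Normal likelihood contributes (σ²)^(−n/2) exp(−SS/(2σ²)), so the posterior is Inverse-Gamma(α + n/2, β + SS/2) = Inverse-Gamma(6, 45.11).
The mode of Inverse-Gamma(a, b) is b/(a+1) = 45.11/7 ≈ 6.444.

σ̂²_MAP = 6.444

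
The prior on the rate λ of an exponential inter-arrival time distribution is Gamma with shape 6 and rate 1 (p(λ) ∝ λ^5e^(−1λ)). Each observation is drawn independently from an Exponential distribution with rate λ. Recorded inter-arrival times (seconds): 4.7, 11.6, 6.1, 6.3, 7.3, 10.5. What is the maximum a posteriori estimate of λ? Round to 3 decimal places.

λ̂_MAP = 0.232

The Exponential(rate=λ) likelihood is ∝ λ^n e^(−λΣtᵢ). Here n = 6 and Σtᵢ = 4.7 + 11.6 + 6.1 + 6.3 + 7.3 + 10.5 = 46.5.
Posterior ∝ λ^5e^(−1λ) · λ^6e^(−46.5λ) = λ^11e^(−47.5λ), i.e. Gamma(12, 47.5).
Mode = (a−1)/b = 11/47.5 ≈ 0.232.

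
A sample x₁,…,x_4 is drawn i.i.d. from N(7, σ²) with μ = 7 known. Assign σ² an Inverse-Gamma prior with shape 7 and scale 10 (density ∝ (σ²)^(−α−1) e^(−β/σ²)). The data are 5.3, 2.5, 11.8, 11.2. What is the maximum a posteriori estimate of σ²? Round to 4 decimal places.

Sum of squared deviations about the known mean: SS = (5.3−7)² + (2.5−7)² + (11.8−7)² + (11.2−7)² = 63.82.
The Normal likelihood contributes (σ²)^(−n/2) exp(−SS/(2σ²)), so the posterior is Inverse-Gamma(α + n/2, β + SS/2) = Inverse-Gamma(9, 41.91).
The mode of Inverse-Gamma(a, b) is b/(a+1) = 41.91/10 ≈ 4.1910.

σ̂²_MAP = 4.1910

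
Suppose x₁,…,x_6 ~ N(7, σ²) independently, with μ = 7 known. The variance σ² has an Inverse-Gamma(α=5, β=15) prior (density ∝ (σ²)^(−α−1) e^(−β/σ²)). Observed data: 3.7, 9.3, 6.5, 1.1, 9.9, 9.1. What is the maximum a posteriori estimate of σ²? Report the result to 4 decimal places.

Sum of squared deviations about the known mean: SS = (3.7−7)² + (9.3−7)² + (6.5−7)² + (1.1−7)² + (9.9−7)² + (9.1−7)² = 64.06.
The Normal likelihood contributes (σ²)^(−n/2) exp(−SS/(2σ²)), so the posterior is Inverse-Gamma(α + n/2, β + SS/2) = Inverse-Gamma(8, 47.03).
The mode of Inverse-Gamma(a, b) is b/(a+1) = 47.03/9 ≈ 5.2256.

σ̂²_MAP = 5.2256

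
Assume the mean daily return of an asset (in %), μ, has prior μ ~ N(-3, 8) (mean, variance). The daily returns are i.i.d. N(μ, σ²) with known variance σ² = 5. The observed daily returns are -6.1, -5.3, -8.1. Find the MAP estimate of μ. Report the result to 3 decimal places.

n = 3; x̄ = ((-6.1) + (-5.3) + (-8.1))/3 = -19.5/3 = -6.5.
For a Normal prior and Normal likelihood with known variance, the posterior is Normal; its mode equals its mean, the precision-weighted average.
Prior precision 1/σ₀² = 1/8 = 0.125; data precision n/σ² = 3/5 = 0.6.
μ̂ = (0.125·(-3) + 0.6·(-6.5)) / (0.125 + 0.6) = (-4.275)/0.725 = -171/29 ≈ -5.897.

μ̂_MAP = -5.897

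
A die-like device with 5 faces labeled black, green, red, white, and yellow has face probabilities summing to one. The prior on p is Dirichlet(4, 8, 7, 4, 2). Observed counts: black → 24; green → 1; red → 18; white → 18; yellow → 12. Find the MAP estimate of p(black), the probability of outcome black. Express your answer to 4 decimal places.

MAP estimate of p(black) = 0.2903

The posterior is Dirichlet(αᵢ + nᵢ) = Dirichlet(28, 9, 25, 22, 14).
For a Dirichlet(a₁,…,a_K) with all aᵢ > 1, the mode has j-th component (aⱼ − 1)/(Σaᵢ − K).
Here Σaᵢ = 98 and K = 5, so p(black) = (28 − 1)/(98 − 5) = 27/93 ≈ 0.2903.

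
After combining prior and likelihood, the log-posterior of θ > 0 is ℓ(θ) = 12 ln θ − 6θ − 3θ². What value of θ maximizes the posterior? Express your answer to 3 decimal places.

θ̂_MAP = 1.000

ℓ'(θ) = 12/θ − 6 − 6θ. Setting this to zero and multiplying by θ: 6θ² + 6θ − 12 = 0.
θ = (−6 + √(6² + 4·6·12)) / (2·6) = (−6 + √324) / 12 = (−6 + 18)/12 = 1.
ℓ''(θ) = −12/θ² − 6 < 0, confirming a maximum.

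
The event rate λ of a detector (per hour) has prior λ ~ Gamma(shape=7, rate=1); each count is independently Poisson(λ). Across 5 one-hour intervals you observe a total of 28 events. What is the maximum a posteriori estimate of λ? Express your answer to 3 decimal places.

λ̂_MAP = 5.667

Σxᵢ = 28, n = 5.
Posterior ∝ λ^6e^(−1λ) · λ^28e^(−5λ) = λ^34e^(−6λ), i.e. Gamma(shape=35, rate=6).
The mode of a Gamma(a, b) with a ≥ 1 (shape–rate) is (a−1)/b = 34/6 ≈ 5.667.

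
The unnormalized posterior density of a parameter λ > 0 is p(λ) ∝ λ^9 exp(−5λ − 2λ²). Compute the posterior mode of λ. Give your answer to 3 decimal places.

ℓ'(λ) = 9/λ − 5 − 4λ. Setting this to zero and multiplying by λ: 4λ² + 5λ − 9 = 0.
λ = (−5 + √(5² + 4·4·9)) / (2·4) = (−5 + √169) / 8 = (−5 + 13)/8 = 1.
ℓ''(λ) = −9/λ² − 4 < 0, confirming a maximum.

λ̂_MAP = 1.000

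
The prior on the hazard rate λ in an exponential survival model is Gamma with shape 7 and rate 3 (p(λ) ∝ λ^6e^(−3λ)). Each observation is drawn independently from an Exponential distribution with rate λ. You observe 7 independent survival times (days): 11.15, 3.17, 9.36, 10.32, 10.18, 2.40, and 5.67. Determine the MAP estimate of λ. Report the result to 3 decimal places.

The Exponential(rate=λ) likelihood is ∝ λ^n e^(−λΣtᵢ). Here n = 7 and Σtᵢ = 11.15 + 3.17 + 9.36 + 10.32 + 10.18 + 2.40 + 5.67 = 52.25.
Posterior ∝ λ^6e^(−3λ) · λ^7e^(−52.25λ) = λ^13e^(−55.25λ), i.e. Gamma(14, 55.25).
Mode = (a−1)/b = 13/55.25 ≈ 0.235.

λ̂_MAP = 0.235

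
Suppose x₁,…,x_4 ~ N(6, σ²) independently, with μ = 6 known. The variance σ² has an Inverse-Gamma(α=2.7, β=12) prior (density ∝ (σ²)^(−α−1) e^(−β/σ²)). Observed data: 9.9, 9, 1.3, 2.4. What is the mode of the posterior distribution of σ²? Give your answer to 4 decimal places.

σ̂²_MAP = 7.3035

Sum of squared deviations about the known mean: SS = (9.9−6)² + (9−6)² + (1.3−6)² + (2.4−6)² = 59.26.
The Normal likelihood contributes (σ²)^(−n/2) exp(−SS/(2σ²)), so the posterior is Inverse-Gamma(α + n/2, β + SS/2) = Inverse-Gamma(4.7, 41.63).
The mode of Inverse-Gamma(a, b) is b/(a+1) = 41.63/5.7 ≈ 7.3035.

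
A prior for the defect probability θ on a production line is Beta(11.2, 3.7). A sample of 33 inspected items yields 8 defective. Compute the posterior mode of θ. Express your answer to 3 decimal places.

θ̂_MAP = 0.397

Prior: Beta(11.2, 3.7).
Data: 8 successes in 33 trials. The binomial likelihood contributes θ^8(1−θ)^25, so the posterior is Beta(11.2+8, 3.7+25) = Beta(19.2, 28.7).
For Beta(a, b) with a, b > 1 the mode is (a−1)/(a+b−2) = 18.2/45.9 ≈ 0.397.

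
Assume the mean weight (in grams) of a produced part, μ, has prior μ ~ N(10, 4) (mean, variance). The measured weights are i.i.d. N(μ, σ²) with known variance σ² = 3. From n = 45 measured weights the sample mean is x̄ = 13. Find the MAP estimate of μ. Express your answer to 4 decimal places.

μ̂_MAP = 12.9508

n = 45, x̄ = 13.
For a Normal prior and Normal likelihood with known variance, the posterior is Normal; its mode equals its mean, the precision-weighted average.
Prior precision 1/σ₀² = 1/4 = 0.25; data precision n/σ² = 45/3 = 15.
μ̂ = (0.25·10 + 15·13) / (0.25 + 15) = 197.5/15.25 = 790/61 ≈ 12.9508.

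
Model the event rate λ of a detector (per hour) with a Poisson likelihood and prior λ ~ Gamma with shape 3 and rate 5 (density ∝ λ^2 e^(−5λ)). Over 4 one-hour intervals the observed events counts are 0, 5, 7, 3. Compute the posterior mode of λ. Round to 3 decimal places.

λ̂_MAP = 1.889

Σxᵢ = 0+5+7+3 = 15, with n = 4.
Posterior ∝ λ^2e^(−5λ) · λ^15e^(−4λ) = λ^17e^(−9λ), i.e. Gamma(shape=18, rate=9).
The mode of a Gamma(a, b) with a ≥ 1 (shape–rate) is (a−1)/b = 17/9 ≈ 1.889.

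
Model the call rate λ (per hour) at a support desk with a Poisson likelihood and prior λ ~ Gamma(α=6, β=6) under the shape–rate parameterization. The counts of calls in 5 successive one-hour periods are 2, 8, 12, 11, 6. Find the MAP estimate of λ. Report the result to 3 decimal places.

Σxᵢ = 2+8+12+11+6 = 39, with n = 5.
Posterior ∝ λ^5e^(−6λ) · λ^39e^(−5λ) = λ^44e^(−11λ), i.e. Gamma(shape=45, rate=11).
The mode of a Gamma(a, b) with a ≥ 1 (shape–rate) is (a−1)/b = 44/11 ≈ 4.000.

λ̂_MAP = 4.000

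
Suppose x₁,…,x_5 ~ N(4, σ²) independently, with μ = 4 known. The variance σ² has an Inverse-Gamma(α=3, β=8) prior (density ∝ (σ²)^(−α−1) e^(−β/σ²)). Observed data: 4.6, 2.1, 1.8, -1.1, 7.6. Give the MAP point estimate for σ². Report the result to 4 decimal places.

σ̂²_MAP = 4.9062

Sum of squared deviations about the known mean: SS = (4.6−4)² + (2.1−4)² + (1.8−4)² + (-1.1−4)² + (7.6−4)² = 47.78.
The Normal likelihood contributes (σ²)^(−n/2) exp(−SS/(2σ²)), so the posterior is Inverse-Gamma(α + n/2, β + SS/2) = Inverse-Gamma(5.5, 31.89).
The mode of Inverse-Gamma(a, b) is b/(a+1) = 31.89/6.5 ≈ 4.9062.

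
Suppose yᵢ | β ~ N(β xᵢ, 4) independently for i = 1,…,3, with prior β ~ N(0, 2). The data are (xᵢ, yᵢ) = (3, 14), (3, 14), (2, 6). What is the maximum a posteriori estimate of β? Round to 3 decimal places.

β̂_MAP = 4.000

log p(β | y) = −Σ(yᵢ − βxᵢ)²/(2·4) − β²/(2·2) + const.
Setting the derivative to zero: Σxᵢ(yᵢ − βxᵢ)/4 − β/2 = 0, so β = Σxᵢyᵢ / (Σxᵢ² + σ²/τ²).
Σxᵢyᵢ = 3·14 + 3·14 + 2·6 = 96; Σxᵢ² = 22; σ²/τ² = 2.
β̂_MAP = 96 / (22 + 2) = 96/24 ≈ 4.000.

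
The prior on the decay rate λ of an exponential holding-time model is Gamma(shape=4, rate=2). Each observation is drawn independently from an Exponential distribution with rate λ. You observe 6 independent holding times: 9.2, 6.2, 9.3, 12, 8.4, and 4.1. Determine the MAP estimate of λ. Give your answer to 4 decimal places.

The Exponential(rate=λ) likelihood is ∝ λ^n e^(−λΣtᵢ). Here n = 6 and Σtᵢ = 9.2 + 6.2 + 9.3 + 12 + 8.4 + 4.1 = 49.2.
Posterior ∝ λ^3e^(−2λ) · λ^6e^(−49.2λ) = λ^9e^(−51.2λ), i.e. Gamma(10, 51.2).
Mode = (a−1)/b = 9/51.2 ≈ 0.1758.

λ̂_MAP = 0.1758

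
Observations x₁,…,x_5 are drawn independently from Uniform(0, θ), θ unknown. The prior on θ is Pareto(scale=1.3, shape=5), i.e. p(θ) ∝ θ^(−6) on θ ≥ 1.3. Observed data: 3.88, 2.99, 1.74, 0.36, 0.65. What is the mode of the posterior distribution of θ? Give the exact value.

θ̂_MAP = 3.88

The Uniform(0, θ) likelihood is θ^(−n) for θ ≥ max(xᵢ), zero otherwise. Here max(xᵢ) = 3.88.
Posterior ∝ θ^(−6) · θ^(−5) = θ^(−11) on θ ≥ max(1.3, 3.88) = 3.88.
This density is strictly decreasing in θ, so the posterior mode lies at the lower boundary of the support.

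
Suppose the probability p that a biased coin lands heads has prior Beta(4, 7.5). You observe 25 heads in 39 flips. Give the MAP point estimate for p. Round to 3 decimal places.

p̂_MAP = 0.577

Prior: Beta(4, 7.5).
Data: 25 successes in 39 trials. The binomial likelihood contributes p^25(1−p)^14, so the posterior is Beta(4+25, 7.5+14) = Beta(29, 21.5).
For Beta(a, b) with a, b > 1 the mode is (a−1)/(a+b−2) = 28/48.5 ≈ 0.577.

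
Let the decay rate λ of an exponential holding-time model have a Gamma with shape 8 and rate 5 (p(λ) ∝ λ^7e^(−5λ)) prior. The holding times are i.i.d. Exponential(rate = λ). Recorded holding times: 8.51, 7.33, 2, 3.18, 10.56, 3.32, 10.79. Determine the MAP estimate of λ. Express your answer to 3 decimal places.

λ̂_MAP = 0.276

The Exponential(rate=λ) likelihood is ∝ λ^n e^(−λΣtᵢ). Here n = 7 and Σtᵢ = 8.51 + 7.33 + 2 + 3.18 + 10.56 + 3.32 + 10.79 = 45.69.
Posterior ∝ λ^7e^(−5λ) · λ^7e^(−45.69λ) = λ^14e^(−50.69λ), i.e. Gamma(15, 50.69).
Mode = (a−1)/b = 14/50.69 ≈ 0.276.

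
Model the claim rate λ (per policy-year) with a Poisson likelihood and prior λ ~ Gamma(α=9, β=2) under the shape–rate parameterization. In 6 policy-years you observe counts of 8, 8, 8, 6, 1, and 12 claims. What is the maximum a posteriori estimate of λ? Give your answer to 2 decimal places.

λ̂_MAP = 6.38

Σxᵢ = 8+8+8+6+1+12 = 43, with n = 6.
Posterior ∝ λ^8e^(−2λ) · λ^43e^(−6λ) = λ^51e^(−8λ), i.e. Gamma(shape=52, rate=8).
The mode of a Gamma(a, b) with a ≥ 1 (shape–rate) is (a−1)/b = 51/8 ≈ 6.38.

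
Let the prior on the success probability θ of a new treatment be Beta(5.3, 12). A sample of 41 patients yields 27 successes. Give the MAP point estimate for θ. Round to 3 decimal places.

θ̂_MAP = 0.556

Prior: Beta(5.3, 12).
Data: 27 successes in 41 trials. The binomial likelihood contributes θ^27(1−θ)^14, so the posterior is Beta(5.3+27, 12+14) = Beta(32.3, 26).
For Beta(a, b) with a, b > 1 the mode is (a−1)/(a+b−2) = 31.3/56.3 ≈ 0.556.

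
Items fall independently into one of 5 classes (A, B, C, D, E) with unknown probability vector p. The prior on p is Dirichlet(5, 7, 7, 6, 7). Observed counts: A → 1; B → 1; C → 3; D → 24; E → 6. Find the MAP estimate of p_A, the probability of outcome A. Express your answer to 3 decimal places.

MAP estimate of p_A = 0.081

The posterior is Dirichlet(αᵢ + nᵢ) = Dirichlet(6, 8, 10, 30, 13).
For a Dirichlet(a₁,…,a_K) with all aᵢ > 1, the mode has j-th component (aⱼ − 1)/(Σaᵢ − K).
Here Σaᵢ = 67 and K = 5, so p_A = (6 − 1)/(67 − 5) = 5/62 ≈ 0.081.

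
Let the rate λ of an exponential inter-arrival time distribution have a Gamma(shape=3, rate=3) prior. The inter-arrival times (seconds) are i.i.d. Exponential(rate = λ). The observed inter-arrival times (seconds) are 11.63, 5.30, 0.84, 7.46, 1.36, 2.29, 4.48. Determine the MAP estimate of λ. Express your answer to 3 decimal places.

λ̂_MAP = 0.248

The Exponential(rate=λ) likelihood is ∝ λ^n e^(−λΣtᵢ). Here n = 7 and Σtᵢ = 11.63 + 5.30 + 0.84 + 7.46 + 1.36 + 2.29 + 4.48 = 33.36.
Posterior ∝ λ^2e^(−3λ) · λ^7e^(−33.36λ) = λ^9e^(−36.36λ), i.e. Gamma(10, 36.36).
Mode = (a−1)/b = 9/36.36 ≈ 0.248.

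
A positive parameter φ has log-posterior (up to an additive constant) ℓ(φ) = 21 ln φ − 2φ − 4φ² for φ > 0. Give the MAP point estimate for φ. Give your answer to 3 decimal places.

ℓ'(φ) = 21/φ − 2 − 8φ. Setting this to zero and multiplying by φ: 8φ² + 2φ − 21 = 0.
φ = (−2 + √(2² + 4·8·21)) / (2·8) = (−2 + √676) / 16 = (−2 + 26)/16 = 3/2.
ℓ''(φ) = −21/φ² − 8 < 0, confirming a maximum.

φ̂_MAP = 1.500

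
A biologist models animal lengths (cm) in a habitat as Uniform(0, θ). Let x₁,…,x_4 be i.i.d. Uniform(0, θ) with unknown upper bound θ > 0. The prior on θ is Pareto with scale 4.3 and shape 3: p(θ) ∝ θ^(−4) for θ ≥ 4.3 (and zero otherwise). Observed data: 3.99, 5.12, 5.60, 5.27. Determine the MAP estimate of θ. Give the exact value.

The Uniform(0, θ) likelihood is θ^(−n) for θ ≥ max(xᵢ), zero otherwise. Here max(xᵢ) = 5.60.
Posterior ∝ θ^(−4) · θ^(−4) = θ^(−8) on θ ≥ max(4.3, 5.60) = 5.60.
This density is strictly decreasing in θ, so the posterior mode lies at the lower boundary of the support.

θ̂_MAP = 5.60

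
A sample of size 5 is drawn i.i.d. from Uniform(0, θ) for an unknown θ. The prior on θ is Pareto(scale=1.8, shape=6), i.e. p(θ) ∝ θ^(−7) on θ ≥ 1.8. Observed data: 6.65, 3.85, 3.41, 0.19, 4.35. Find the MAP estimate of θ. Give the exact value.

The Uniform(0, θ) likelihood is θ^(−n) for θ ≥ max(xᵢ), zero otherwise. Here max(xᵢ) = 6.65.
Posterior ∝ θ^(−7) · θ^(−5) = θ^(−12) on θ ≥ max(1.8, 6.65) = 6.65.
This density is strictly decreasing in θ, so the posterior mode lies at the lower boundary of the support.

θ̂_MAP = 6.65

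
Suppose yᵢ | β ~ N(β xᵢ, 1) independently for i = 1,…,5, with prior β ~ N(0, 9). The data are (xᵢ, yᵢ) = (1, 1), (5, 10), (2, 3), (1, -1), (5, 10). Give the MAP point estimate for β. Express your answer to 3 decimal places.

log p(β | y) = −Σ(yᵢ − βxᵢ)²/(2·1) − β²/(2·9) + const.
Setting the derivative to zero: Σxᵢ(yᵢ − βxᵢ)/1 − β/9 = 0, so β = Σxᵢyᵢ / (Σxᵢ² + σ²/τ²).
Σxᵢyᵢ = 1·1 + 5·10 + 2·3 + 1·(-1) + 5·10 = 106; Σxᵢ² = 56; σ²/τ² = 1/9.
β̂_MAP = 106 / (56 + 1/9) = 106/(505/9) = 954/505 ≈ 1.889.

β̂_MAP = 1.889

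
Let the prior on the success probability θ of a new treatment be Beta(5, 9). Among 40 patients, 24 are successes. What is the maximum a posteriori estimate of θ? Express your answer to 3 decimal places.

Prior: Beta(5, 9).
Data: 24 successes in 40 trials. The binomial likelihood contributes θ^24(1−θ)^16, so the posterior is Beta(5+24, 9+16) = Beta(29, 25).
For Beta(a, b) with a, b > 1 the mode is (a−1)/(a+b−2) = 28/52 ≈ 0.538.

θ̂_MAP = 0.538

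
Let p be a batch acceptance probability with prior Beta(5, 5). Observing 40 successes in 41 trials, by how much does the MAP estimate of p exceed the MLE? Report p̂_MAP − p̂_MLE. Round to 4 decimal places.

MAP − MLE = -0.0777

Posterior is Beta(45, 6); MAP = (45−1)/(51−2) = 44/49 ≈ 0.89796.
MLE ignores the prior: p̂_MLE = k/n = 40/41 ≈ 0.97561.
Difference = 44/49 − 40/41 = -156/2009 ≈ -0.0777.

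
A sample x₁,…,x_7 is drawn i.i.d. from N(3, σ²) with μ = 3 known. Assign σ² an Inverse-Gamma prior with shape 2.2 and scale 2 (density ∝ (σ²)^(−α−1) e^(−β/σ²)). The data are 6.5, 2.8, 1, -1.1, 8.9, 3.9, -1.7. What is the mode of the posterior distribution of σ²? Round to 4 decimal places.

σ̂²_MAP = 7.0754

Sum of squared deviations about the known mean: SS = (6.5−3)² + (2.8−3)² + (1−3)² + (-1.1−3)² + (8.9−3)² + (3.9−3)² + (-1.7−3)² = 90.81.
The Normal likelihood contributes (σ²)^(−n/2) exp(−SS/(2σ²)), so the posterior is Inverse-Gamma(α + n/2, β + SS/2) = Inverse-Gamma(5.7, 47.405).
The mode of Inverse-Gamma(a, b) is b/(a+1) = 47.405/6.7 ≈ 7.0754.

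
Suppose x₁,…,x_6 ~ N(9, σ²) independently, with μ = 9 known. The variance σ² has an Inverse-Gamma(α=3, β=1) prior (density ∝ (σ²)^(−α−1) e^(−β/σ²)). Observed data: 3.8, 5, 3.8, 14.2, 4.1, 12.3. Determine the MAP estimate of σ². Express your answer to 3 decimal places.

Sum of squared deviations about the known mean: SS = (3.8−9)² + (5−9)² + (3.8−9)² + (14.2−9)² + (4.1−9)² + (12.3−9)² = 132.02.
The Normal likelihood contributes (σ²)^(−n/2) exp(−SS/(2σ²)), so the posterior is Inverse-Gamma(α + n/2, β + SS/2) = Inverse-Gamma(6, 67.01).
The mode of Inverse-Gamma(a, b) is b/(a+1) = 67.01/7 ≈ 9.573.

σ̂²_MAP = 9.573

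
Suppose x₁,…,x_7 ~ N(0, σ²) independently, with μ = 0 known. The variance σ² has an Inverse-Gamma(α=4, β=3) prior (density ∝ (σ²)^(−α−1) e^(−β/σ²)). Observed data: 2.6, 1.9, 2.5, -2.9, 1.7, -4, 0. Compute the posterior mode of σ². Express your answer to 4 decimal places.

Sum of squared deviations about the known mean: SS = (2.6−0)² + (1.9−0)² + (2.5−0)² + (-2.9−0)² + (1.7−0)² + (-4−0)² + (0−0)² = 43.92.
The Normal likelihood contributes (σ²)^(−n/2) exp(−SS/(2σ²)), so the posterior is Inverse-Gamma(α + n/2, β + SS/2) = Inverse-Gamma(7.5, 24.96).
The mode of Inverse-Gamma(a, b) is b/(a+1) = 24.96/8.5 ≈ 2.9365.

σ̂²_MAP = 2.9365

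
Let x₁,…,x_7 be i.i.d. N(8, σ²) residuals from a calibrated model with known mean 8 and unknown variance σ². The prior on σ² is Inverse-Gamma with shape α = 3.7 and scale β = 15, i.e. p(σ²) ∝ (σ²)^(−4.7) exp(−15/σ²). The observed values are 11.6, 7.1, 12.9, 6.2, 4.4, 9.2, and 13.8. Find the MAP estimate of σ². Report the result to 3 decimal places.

σ̂²_MAP = 7.260

Sum of squared deviations about the known mean: SS = (11.6−8)² + (7.1−8)² + (12.9−8)² + (6.2−8)² + (4.4−8)² + (9.2−8)² + (13.8−8)² = 89.06.
The Normal likelihood contributes (σ²)^(−n/2) exp(−SS/(2σ²)), so the posterior is Inverse-Gamma(α + n/2, β + SS/2) = Inverse-Gamma(7.2, 59.53).
The mode of Inverse-Gamma(a, b) is b/(a+1) = 59.53/8.2 ≈ 7.260.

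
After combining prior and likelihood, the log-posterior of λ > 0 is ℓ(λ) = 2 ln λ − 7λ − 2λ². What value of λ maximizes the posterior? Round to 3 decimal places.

λ̂_MAP = 0.250

ℓ'(λ) = 2/λ − 7 − 4λ. Setting this to zero and multiplying by λ: 4λ² + 7λ − 2 = 0.
λ = (−7 + √(7² + 4·4·2)) / (2·4) = (−7 + √81) / 8 = (−7 + 9)/8 = 1/4.
ℓ''(λ) = −2/λ² − 4 < 0, confirming a maximum.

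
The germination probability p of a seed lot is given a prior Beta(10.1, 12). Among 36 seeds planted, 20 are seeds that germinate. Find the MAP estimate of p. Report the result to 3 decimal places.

Prior: Beta(10.1, 12).
Data: 20 successes in 36 trials. The binomial likelihood contributes p^20(1−p)^16, so the posterior is Beta(10.1+20, 12+16) = Beta(30.1, 28).
For Beta(a, b) with a, b > 1 the mode is (a−1)/(a+b−2) = 29.1/56.1 ≈ 0.519.

p̂_MAP = 0.519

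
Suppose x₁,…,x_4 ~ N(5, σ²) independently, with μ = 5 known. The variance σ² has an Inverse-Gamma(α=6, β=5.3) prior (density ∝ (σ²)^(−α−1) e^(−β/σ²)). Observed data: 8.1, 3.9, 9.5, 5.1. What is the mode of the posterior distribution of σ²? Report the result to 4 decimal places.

Sum of squared deviations about the known mean: SS = (8.1−5)² + (3.9−5)² + (9.5−5)² + (5.1−5)² = 31.08.
The Normal likelihood contributes (σ²)^(−n/2) exp(−SS/(2σ²)), so the posterior is Inverse-Gamma(α + n/2, β + SS/2) = Inverse-Gamma(8, 20.84).
The mode of Inverse-Gamma(a, b) is b/(a+1) = 20.84/9 ≈ 2.3156.

σ̂²_MAP = 2.3156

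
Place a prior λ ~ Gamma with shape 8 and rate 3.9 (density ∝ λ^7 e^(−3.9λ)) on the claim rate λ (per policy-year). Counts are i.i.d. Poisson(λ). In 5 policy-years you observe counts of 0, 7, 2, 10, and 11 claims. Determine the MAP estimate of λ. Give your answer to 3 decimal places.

λ̂_MAP = 4.157

Σxᵢ = 0+7+2+10+11 = 30, with n = 5.
Posterior ∝ λ^7e^(−3.9λ) · λ^30e^(−5λ) = λ^37e^(−8.9λ), i.e. Gamma(shape=38, rate=8.9).
The mode of a Gamma(a, b) with a ≥ 1 (shape–rate) is (a−1)/b = 37/8.9 ≈ 4.157.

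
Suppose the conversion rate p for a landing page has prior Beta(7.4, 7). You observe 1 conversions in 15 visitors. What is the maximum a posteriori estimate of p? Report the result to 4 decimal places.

p̂_MAP = 0.2701

Prior: Beta(7.4, 7).
Data: 1 success in 15 trials. The binomial likelihood contributes p(1−p)^14, so the posterior is Beta(7.4+1, 7+14) = Beta(8.4, 21).
For Beta(a, b) with a, b > 1 the mode is (a−1)/(a+b−2) = 7.4/27.4 ≈ 0.2701.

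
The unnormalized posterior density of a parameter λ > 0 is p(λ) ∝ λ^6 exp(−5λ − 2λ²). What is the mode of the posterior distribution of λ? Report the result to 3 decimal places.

λ̂_MAP = 0.750

ℓ'(λ) = 6/λ − 5 − 4λ. Setting this to zero and multiplying by λ: 4λ² + 5λ − 6 = 0.
λ = (−5 + √(5² + 4·4·6)) / (2·4) = (−5 + √121) / 8 = (−5 + 11)/8 = 3/4.
ℓ''(λ) = −6/λ² − 4 < 0, confirming a maximum.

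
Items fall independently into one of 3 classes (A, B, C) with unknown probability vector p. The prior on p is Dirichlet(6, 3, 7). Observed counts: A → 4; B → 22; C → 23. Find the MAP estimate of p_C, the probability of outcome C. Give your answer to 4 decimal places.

The posterior is Dirichlet(αᵢ + nᵢ) = Dirichlet(10, 25, 30).
For a Dirichlet(a₁,…,a_K) with all aᵢ > 1, the mode has j-th component (aⱼ − 1)/(Σaᵢ − K).
Here Σaᵢ = 65 and K = 3, so p_C = (30 − 1)/(65 − 3) = 29/62 ≈ 0.4677.

MAP estimate of p_C = 0.4677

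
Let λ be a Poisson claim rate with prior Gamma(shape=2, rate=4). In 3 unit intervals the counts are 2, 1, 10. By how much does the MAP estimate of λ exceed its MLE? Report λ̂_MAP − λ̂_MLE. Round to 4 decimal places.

Σxᵢ = 13. Posterior is Gamma(15, 7); MAP = (15−1)/7 = 14/7 ≈ 2.00000.
MLE = x̄ = 13/3 ≈ 4.33333.
Difference = 14/7 − 13/3 = -7/3 ≈ -2.3333.

MAP − MLE = -2.3333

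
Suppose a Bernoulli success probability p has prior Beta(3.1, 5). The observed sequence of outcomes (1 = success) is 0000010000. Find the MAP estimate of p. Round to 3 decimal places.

p̂_MAP = 0.193

Prior: Beta(3.1, 5).
Data: 1 success in 10 trials (from the sequence). The binomial likelihood contributes p(1−p)^9, so the posterior is Beta(3.1+1, 5+9) = Beta(4.1, 14).
For Beta(a, b) with a, b > 1 the mode is (a−1)/(a+b−2) = 3.1/16.1 ≈ 0.193.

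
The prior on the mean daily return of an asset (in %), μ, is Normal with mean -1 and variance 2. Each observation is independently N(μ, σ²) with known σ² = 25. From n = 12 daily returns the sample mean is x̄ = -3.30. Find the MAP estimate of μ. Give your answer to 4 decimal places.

n = 12, x̄ = -3.30.
For a Normal prior and Normal likelihood with known variance, the posterior is Normal; its mode equals its mean, the precision-weighted average.
Prior precision 1/σ₀² = 1/2 = 0.5; data precision n/σ² = 12/25 = 0.48.
μ̂ = (0.5·(-1) + 0.48·(-3.3)) / (0.5 + 0.48) = (-2.084)/0.98 = -521/245 ≈ -2.1265.

μ̂_MAP = -2.1265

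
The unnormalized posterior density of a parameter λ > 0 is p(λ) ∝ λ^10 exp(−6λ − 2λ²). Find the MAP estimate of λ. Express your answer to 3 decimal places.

λ̂_MAP = 1.000

ℓ'(λ) = 10/λ − 6 − 4λ. Setting this to zero and multiplying by λ: 4λ² + 6λ − 10 = 0.
λ = (−6 + √(6² + 4·4·10)) / (2·4) = (−6 + √196) / 8 = (−6 + 14)/8 = 1.
ℓ''(λ) = −10/λ² − 4 < 0, confirming a maximum.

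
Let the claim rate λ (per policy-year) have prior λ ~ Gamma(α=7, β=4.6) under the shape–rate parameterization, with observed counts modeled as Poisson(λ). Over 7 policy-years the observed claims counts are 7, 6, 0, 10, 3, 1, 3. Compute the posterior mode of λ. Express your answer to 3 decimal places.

λ̂_MAP = 3.103

Σxᵢ = 7+6+0+10+3+1+3 = 30, with n = 7.
Posterior ∝ λ^6e^(−4.6λ) · λ^30e^(−7λ) = λ^36e^(−11.6λ), i.e. Gamma(shape=37, rate=11.6).
The mode of a Gamma(a, b) with a ≥ 1 (shape–rate) is (a−1)/b = 36/11.6 ≈ 3.103.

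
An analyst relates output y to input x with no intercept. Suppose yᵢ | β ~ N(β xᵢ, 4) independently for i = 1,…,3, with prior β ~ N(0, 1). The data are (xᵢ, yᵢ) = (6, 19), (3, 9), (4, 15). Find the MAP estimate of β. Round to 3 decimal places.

log p(β | y) = −Σ(yᵢ − βxᵢ)²/(2·4) − β²/(2·1) + const.
Setting the derivative to zero: Σxᵢ(yᵢ − βxᵢ)/4 − β/1 = 0, so β = Σxᵢyᵢ / (Σxᵢ² + σ²/τ²).
Σxᵢyᵢ = 6·19 + 3·9 + 4·15 = 201; Σxᵢ² = 61; σ²/τ² = 4.
β̂_MAP = 201 / (61 + 4) = 201/65 ≈ 3.092.

β̂_MAP = 3.092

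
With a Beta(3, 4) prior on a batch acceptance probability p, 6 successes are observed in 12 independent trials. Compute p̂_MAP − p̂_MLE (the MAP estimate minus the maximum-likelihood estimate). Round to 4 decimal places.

MAP − MLE = -0.0294

Posterior is Beta(9, 10); MAP = (9−1)/(19−2) = 8/17 ≈ 0.47059.
MLE ignores the prior: p̂_MLE = k/n = 6/12 ≈ 0.50000.
Difference = 8/17 − 6/12 = -1/34 ≈ -0.0294.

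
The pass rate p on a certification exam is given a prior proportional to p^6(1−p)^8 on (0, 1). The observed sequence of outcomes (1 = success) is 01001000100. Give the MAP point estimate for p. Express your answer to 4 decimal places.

The prior density ∝ p^6(1−p)^8 is the kernel of Beta(7, 9).
Data: 3 successes in 11 trials (from the sequence). The binomial likelihood contributes p^3(1−p)^8, so the posterior is Beta(7+3, 9+8) = Beta(10, 17).
For Beta(a, b) with a, b > 1 the mode is (a−1)/(a+b−2) = 9/25 ≈ 0.3600.

p̂_MAP = 0.3600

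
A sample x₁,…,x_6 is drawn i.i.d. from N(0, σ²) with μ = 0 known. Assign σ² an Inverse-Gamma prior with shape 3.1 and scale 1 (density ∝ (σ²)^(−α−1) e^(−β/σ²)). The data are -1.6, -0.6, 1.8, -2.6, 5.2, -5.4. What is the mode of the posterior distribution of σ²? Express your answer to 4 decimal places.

Sum of squared deviations about the known mean: SS = (-1.6−0)² + (-0.6−0)² + (1.8−0)² + (-2.6−0)² + (5.2−0)² + (-5.4−0)² = 69.12.
The Normal likelihood contributes (σ²)^(−n/2) exp(−SS/(2σ²)), so the posterior is Inverse-Gamma(α + n/2, β + SS/2) = Inverse-Gamma(6.1, 35.56).
The mode of Inverse-Gamma(a, b) is b/(a+1) = 35.56/7.1 ≈ 5.0085.

σ̂²_MAP = 5.0085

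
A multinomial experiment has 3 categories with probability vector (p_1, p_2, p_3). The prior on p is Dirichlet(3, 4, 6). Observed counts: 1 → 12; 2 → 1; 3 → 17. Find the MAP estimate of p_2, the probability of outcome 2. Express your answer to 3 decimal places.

The posterior is Dirichlet(αᵢ + nᵢ) = Dirichlet(15, 5, 23).
For a Dirichlet(a₁,…,a_K) with all aᵢ > 1, the mode has j-th component (aⱼ − 1)/(Σaᵢ − K).
Here Σaᵢ = 43 and K = 3, so p_2 = (5 − 1)/(43 − 3) = 4/40 ≈ 0.100.

MAP estimate: 0.100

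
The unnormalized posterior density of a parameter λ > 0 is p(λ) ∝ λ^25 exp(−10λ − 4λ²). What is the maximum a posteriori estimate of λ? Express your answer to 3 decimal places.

ℓ'(λ) = 25/λ − 10 − 8λ. Setting this to zero and multiplying by λ: 8λ² + 10λ − 25 = 0.
λ = (−10 + √(10² + 4·8·25)) / (2·8) = (−10 + √900) / 16 = (−10 + 30)/16 = 5/4.
ℓ''(λ) = −25/λ² − 8 < 0, confirming a maximum.

λ̂_MAP = 1.250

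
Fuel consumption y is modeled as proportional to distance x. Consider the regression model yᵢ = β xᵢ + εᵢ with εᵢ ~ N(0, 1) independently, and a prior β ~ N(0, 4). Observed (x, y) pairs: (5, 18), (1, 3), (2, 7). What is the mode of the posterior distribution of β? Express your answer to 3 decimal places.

log p(β | y) = −Σ(yᵢ − βxᵢ)²/(2·1) − β²/(2·4) + const.
Setting the derivative to zero: Σxᵢ(yᵢ − βxᵢ)/1 − β/4 = 0, so β = Σxᵢyᵢ / (Σxᵢ² + σ²/τ²).
Σxᵢyᵢ = 5·18 + 1·3 + 2·7 = 107; Σxᵢ² = 30; σ²/τ² = 0.25.
β̂_MAP = 107 / (30 + 0.25) = 107/30.25 ≈ 3.537.

β̂_MAP = 3.537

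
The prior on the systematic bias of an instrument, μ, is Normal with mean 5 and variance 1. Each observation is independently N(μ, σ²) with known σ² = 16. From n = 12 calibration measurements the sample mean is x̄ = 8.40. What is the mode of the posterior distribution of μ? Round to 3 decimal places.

n = 12, x̄ = 8.40.
For a Normal prior and Normal likelihood with known variance, the posterior is Normal; its mode equals its mean, the precision-weighted average.
Prior precision 1/σ₀² = 1/1 = 1; data precision n/σ² = 12/16 = 0.75.
μ̂ = (1·5 + 0.75·8.4) / (1 + 0.75) = 11.3/1.75 = 226/35 ≈ 6.457.

μ̂_MAP = 6.457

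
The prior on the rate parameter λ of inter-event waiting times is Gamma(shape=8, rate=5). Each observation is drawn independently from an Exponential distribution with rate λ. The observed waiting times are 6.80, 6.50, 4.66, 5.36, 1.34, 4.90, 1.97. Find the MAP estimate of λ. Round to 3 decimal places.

The Exponential(rate=λ) likelihood is ∝ λ^n e^(−λΣtᵢ). Here n = 7 and Σtᵢ = 6.80 + 6.50 + 4.66 + 5.36 + 1.34 + 4.90 + 1.97 = 31.53.
Posterior ∝ λ^7e^(−5λ) · λ^7e^(−31.53λ) = λ^14e^(−36.53λ), i.e. Gamma(15, 36.53).
Mode = (a−1)/b = 14/36.53 ≈ 0.383.

λ̂_MAP = 0.383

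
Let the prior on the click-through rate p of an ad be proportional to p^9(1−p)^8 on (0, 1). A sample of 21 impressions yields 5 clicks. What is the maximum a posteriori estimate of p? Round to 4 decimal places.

The prior density ∝ p^9(1−p)^8 is the kernel of Beta(10, 9).
Data: 5 successes in 21 trials. The binomial likelihood contributes p^5(1−p)^16, so the posterior is Beta(10+5, 9+16) = Beta(15, 25).
For Beta(a, b) with a, b > 1 the mode is (a−1)/(a+b−2) = 14/38 ≈ 0.3684.

p̂_MAP = 0.3684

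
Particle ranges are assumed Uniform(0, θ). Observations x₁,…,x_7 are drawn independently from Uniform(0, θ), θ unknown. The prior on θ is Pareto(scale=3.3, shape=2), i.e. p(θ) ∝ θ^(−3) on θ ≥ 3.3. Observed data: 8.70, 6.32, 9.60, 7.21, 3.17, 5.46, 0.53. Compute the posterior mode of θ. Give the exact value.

The Uniform(0, θ) likelihood is θ^(−n) for θ ≥ max(xᵢ), zero otherwise. Here max(xᵢ) = 9.60.
Posterior ∝ θ^(−3) · θ^(−7) = θ^(−10) on θ ≥ max(3.3, 9.60) = 9.60.
This density is strictly decreasing in θ, so the posterior mode lies at the lower boundary of the support.

θ̂_MAP = 9.60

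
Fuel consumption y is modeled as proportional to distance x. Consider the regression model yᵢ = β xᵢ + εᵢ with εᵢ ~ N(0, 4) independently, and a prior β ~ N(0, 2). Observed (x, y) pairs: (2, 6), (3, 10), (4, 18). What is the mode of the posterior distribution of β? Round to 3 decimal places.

β̂_MAP = 3.677

log p(β | y) = −Σ(yᵢ − βxᵢ)²/(2·4) − β²/(2·2) + const.
Setting the derivative to zero: Σxᵢ(yᵢ − βxᵢ)/4 − β/2 = 0, so β = Σxᵢyᵢ / (Σxᵢ² + σ²/τ²).
Σxᵢyᵢ = 2·6 + 3·10 + 4·18 = 114; Σxᵢ² = 29; σ²/τ² = 2.
β̂_MAP = 114 / (29 + 2) = 114/31 ≈ 3.677.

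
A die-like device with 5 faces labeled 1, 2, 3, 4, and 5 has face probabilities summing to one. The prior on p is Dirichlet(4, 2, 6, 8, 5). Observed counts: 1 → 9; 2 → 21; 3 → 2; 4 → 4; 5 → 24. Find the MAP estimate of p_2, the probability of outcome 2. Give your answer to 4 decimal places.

MAP estimate: 0.2750

The posterior is Dirichlet(αᵢ + nᵢ) = Dirichlet(13, 23, 8, 12, 29).
For a Dirichlet(a₁,…,a_K) with all aᵢ > 1, the mode has j-th component (aⱼ − 1)/(Σaᵢ − K).
Here Σaᵢ = 85 and K = 5, so p_2 = (23 − 1)/(85 − 5) = 22/80 ≈ 0.2750.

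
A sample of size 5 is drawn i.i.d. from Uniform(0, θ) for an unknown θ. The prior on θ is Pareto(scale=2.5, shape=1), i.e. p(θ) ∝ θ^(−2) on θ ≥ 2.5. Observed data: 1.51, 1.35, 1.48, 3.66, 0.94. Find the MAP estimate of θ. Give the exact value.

The Uniform(0, θ) likelihood is θ^(−n) for θ ≥ max(xᵢ), zero otherwise. Here max(xᵢ) = 3.66.
Posterior ∝ θ^(−2) · θ^(−5) = θ^(−7) on θ ≥ max(2.5, 3.66) = 3.66.
This density is strictly decreasing in θ, so the posterior mode lies at the lower boundary of the support.

θ̂_MAP = 3.66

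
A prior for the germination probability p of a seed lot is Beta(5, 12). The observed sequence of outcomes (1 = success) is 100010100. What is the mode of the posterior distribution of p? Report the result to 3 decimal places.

p̂_MAP = 0.292

Prior: Beta(5, 12).
Data: 3 successes in 9 trials (from the sequence). The binomial likelihood contributes p^3(1−p)^6, so the posterior is Beta(5+3, 12+6) = Beta(8, 18).
For Beta(a, b) with a, b > 1 the mode is (a−1)/(a+b−2) = 7/24 ≈ 0.292.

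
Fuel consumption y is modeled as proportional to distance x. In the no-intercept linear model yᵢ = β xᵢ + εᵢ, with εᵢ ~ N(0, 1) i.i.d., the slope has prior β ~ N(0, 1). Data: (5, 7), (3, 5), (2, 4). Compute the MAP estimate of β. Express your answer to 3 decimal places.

log p(β | y) = −Σ(yᵢ − βxᵢ)²/(2·1) − β²/(2·1) + const.
Setting the derivative to zero: Σxᵢ(yᵢ − βxᵢ)/1 − β/1 = 0, so β = Σxᵢyᵢ / (Σxᵢ² + σ²/τ²).
Σxᵢyᵢ = 5·7 + 3·5 + 2·4 = 58; Σxᵢ² = 38; σ²/τ² = 1.
β̂_MAP = 58 / (38 + 1) = 58/39 ≈ 1.487.

β̂_MAP = 1.487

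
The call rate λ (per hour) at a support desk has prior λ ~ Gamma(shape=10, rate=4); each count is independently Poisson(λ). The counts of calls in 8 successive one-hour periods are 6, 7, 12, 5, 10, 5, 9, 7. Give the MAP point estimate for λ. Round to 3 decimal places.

Σxᵢ = 6+7+12+5+10+5+9+7 = 61, with n = 8.
Posterior ∝ λ^9e^(−4λ) · λ^61e^(−8λ) = λ^70e^(−12λ), i.e. Gamma(shape=71, rate=12).
The mode of a Gamma(a, b) with a ≥ 1 (shape–rate) is (a−1)/b = 70/12 ≈ 5.833.

λ̂_MAP = 5.833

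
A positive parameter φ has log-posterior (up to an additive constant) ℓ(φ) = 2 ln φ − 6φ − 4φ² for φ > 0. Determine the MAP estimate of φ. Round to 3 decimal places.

ℓ'(φ) = 2/φ − 6 − 8φ. Setting this to zero and multiplying by φ: 8φ² + 6φ − 2 = 0.
φ = (−6 + √(6² + 4·8·2)) / (2·8) = (−6 + √100) / 16 = (−6 + 10)/16 = 1/4.
ℓ''(φ) = −2/φ² − 8 < 0, confirming a maximum.

φ̂_MAP = 0.250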